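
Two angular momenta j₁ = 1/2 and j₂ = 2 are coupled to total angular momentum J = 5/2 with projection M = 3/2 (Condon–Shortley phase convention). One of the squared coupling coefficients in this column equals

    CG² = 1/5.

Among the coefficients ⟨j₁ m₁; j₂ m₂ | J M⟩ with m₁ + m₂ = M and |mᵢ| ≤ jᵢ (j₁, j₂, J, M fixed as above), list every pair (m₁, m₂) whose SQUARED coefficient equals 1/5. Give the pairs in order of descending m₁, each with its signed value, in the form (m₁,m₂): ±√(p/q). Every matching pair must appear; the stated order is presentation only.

(-1/2,2): +√(1/5)

Admissible pairs with m₁+m₂ = M = 3/2: (-1/2,2), (1/2,1)
  (m₁,m₂)=(1/2,1): CG² = 4/5, CG = +√(4/5)
  (m₁,m₂)=(-1/2,2): CG² = 1/5, CG = +√(1/5)   ← matches the target
Pairs with CG² = 1/5: (-1/2,2): +√(1/5)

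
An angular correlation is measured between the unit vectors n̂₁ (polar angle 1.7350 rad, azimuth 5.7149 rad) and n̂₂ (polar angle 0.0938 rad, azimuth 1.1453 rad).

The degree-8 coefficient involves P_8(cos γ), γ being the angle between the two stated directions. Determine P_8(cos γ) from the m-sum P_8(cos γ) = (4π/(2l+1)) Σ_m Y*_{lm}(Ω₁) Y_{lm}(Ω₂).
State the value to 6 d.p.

Summing Y*_{l m}(θ₁,φ₁)·Y_{l m}(θ₂,φ₂) over m ∈ [−8, 8]; prefactor 4π/(2·8+1) = 0.739198:
  m=-8: Y*=(-0.076472, 0.456140)  Y=(-0.000000, -0.000000)  product (0.000000, -0.000000)
  m=-7: Y*=(0.205424, -0.227526)  Y=(-0.000000, -0.000000)  product (-0.000000, -0.000000)
  m=-6: Y*=(0.200510, -0.055087)  Y=(0.000003, -0.000002)  product (0.000000, -0.000001)
  m=-5: Y*=(-0.308435, -0.095466)  Y=(0.000059, 0.000037)  product (-0.000015, -0.000017)
  m=-4: Y*=(-0.072799, -0.086019)  Y=(-0.000133, 0.001009)  product (0.000096, -0.000062)
  m=-3: Y*=(0.042752, 0.316992)  Y=(-0.010631, 0.003222)  product (-0.001476, -0.003232)
  m=-2: Y*=(-0.028735, 0.061964)  Y=(-0.056853, -0.064847)  product (0.005652, -0.001659)
  m=-1: Y*=(0.266332, -0.170067)  Y=(0.176454, -0.389368)  product (-0.019223, -0.133710)
  m=+0: Y*=(0.055006, -0.000000)  Y=(0.986005, 0.000000)  product (0.054236, 0.000000)
  m=+1: Y*=(-0.266332, -0.170067)  Y=(-0.176454, -0.389368)  product (-0.019223, 0.133710)
  m=+2: Y*=(-0.028735, -0.061964)  Y=(-0.056853, 0.064847)  product (0.005652, 0.001659)
  m=+3: Y*=(-0.042752, 0.316992)  Y=(0.010631, 0.003222)  product (-0.001476, 0.003232)
  m=+4: Y*=(-0.072799, 0.086019)  Y=(-0.000133, -0.001009)  product (0.000096, 0.000062)
  m=+5: Y*=(0.308435, -0.095466)  Y=(-0.000059, 0.000037)  product (-0.000015, 0.000017)
  m=+6: Y*=(0.200510, 0.055087)  Y=(0.000003, 0.000002)  product (0.000000, 0.000001)
  m=+7: Y*=(-0.205424, -0.227526)  Y=(0.000000, -0.000000)  product (-0.000000, 0.000000)
  m=+8: Y*=(-0.076472, -0.456140)  Y=(-0.000000, 0.000000)  product (0.000000, 0.000000)
Σ over m = (0.024306, 0.000000); ×(4π/17) → (0.017967, 0.000000). Real part: 0.017967

0.017967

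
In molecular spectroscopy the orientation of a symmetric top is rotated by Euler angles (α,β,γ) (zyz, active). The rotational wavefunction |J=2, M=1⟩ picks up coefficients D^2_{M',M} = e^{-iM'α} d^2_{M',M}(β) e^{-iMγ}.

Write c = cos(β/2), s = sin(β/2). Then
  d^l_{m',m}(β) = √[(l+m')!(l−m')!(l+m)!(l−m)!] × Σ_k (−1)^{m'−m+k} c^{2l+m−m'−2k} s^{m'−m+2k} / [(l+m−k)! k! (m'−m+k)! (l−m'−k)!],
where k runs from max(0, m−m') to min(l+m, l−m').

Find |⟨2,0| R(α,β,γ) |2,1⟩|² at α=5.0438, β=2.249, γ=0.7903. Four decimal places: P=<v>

P=0.3580

First d^2_{0,1}(β=2.2490), then the phase factors e^{-i(0)α} and e^{-i(1)γ}:
Half-angle: c=0.431628, s=0.902052. N=√(2·2·6·1)=4.898979
The bounds max(0,m−m')=1 and min(l+m,l−m')=2 give 2 terms
  k=1: (−1)^0·4.8990/(2)·0.4316^3·0.9021^1 = +0.177678
  k=2: (−1)^1·4.8990/(2)·0.4316^1·0.9021^3 = -0.776032
d^2_{0,1}(2.2490) = +0.177678 -0.776032 = -0.598353
|D^2_{0,1}|² = |d^2_{0,1}(β)|² = (-0.598353)² = 0.358026 (the z-rotation phases have unit modulus)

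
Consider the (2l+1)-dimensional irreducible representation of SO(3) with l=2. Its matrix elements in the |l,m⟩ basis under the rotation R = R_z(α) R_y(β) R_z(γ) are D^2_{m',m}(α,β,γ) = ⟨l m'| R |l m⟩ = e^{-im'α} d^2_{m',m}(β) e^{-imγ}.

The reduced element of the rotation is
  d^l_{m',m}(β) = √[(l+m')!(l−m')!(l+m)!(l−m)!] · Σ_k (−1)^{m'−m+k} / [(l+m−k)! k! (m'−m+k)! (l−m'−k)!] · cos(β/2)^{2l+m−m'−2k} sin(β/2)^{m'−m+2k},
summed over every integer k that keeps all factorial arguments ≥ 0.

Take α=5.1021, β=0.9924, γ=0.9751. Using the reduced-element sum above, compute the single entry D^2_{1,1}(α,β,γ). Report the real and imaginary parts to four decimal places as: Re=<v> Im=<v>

Split into d^2_{1,1}(β=0.9924) × two z-phases.
c=cos(0.992400/2)=0.879398, s=sin(0.992400/2)=0.476087; N=√[6·1·6·1]=6.000000
k∈{0,1} keeps every argument non-negative
  k=0: (−1)^0·6.0000/(6)·0.8794^4·0.4761^0 = +0.598056
  k=1: (−1)^1·6.0000/(2)·0.8794^2·0.4761^2 = -0.525854
d^2_{1,1}(0.9924) = +0.598056 -0.525854 = +0.072202
Phases: e^{-i·(1)·5.1021}=+0.379921+0.925019i, e^{-i·(1)·0.9751}=+0.561085-0.827758i ⇒ D=+0.070676+0.014768i

Re=0.0707 Im=0.0148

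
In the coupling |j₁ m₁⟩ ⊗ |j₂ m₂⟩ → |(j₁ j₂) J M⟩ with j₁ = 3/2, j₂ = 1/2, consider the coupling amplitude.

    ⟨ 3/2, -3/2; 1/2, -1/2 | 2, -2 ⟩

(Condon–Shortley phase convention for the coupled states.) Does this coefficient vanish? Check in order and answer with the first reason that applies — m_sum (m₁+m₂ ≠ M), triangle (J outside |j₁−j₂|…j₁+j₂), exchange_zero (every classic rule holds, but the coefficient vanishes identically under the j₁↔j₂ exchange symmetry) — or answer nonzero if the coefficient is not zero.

m-sum: m₁+m₂ = -3/2+(-1/2) = -2, M = -2  ✓
triangle: |j₁−j₂| = 1 ≤ J = 2 ≤ j₁+j₂ = 2  ✓
exchange: j₁≠j₂ or m₁≠m₂ — the exchange symmetry imposes no constraint here
value check: CG = +1 = +1.000000 ≠ 0

nonzero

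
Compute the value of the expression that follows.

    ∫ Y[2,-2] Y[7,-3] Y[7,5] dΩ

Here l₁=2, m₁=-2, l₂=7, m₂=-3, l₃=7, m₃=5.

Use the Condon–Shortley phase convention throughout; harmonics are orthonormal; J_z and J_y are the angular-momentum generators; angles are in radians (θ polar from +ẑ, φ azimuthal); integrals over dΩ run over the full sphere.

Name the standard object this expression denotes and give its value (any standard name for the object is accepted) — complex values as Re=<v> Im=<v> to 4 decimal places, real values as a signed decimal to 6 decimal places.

Gaunt coefficient, +0.139127

This is a Gaunt coefficient — the integral of a triple product of spherical harmonics over the sphere.
m-sum 0 ✓  L=16 even ✓  5≤7≤9 ✓
Π(2lᵢ+1) = 5×15×15 = 1125
triangle coeff Δ(2,7,7) = 1/185640
Σ_t [0,2]: t=0:+1/2419200 t=1:−1/518400 t=2:+1/2419200 = -1/907200
(3j)²=56/3315 [(2 7 7; 0 0 0)], sign=+1
Σ_t [2,2]: t=2:+1/29030400 = 1/29030400
(3j)²=99/7735 [(2 7 7; -2 -3 5)], sign=+1
⇒ 4πI² = 11880/48841
I = (+1)√(11880/48841/(4π)) = 0.13912687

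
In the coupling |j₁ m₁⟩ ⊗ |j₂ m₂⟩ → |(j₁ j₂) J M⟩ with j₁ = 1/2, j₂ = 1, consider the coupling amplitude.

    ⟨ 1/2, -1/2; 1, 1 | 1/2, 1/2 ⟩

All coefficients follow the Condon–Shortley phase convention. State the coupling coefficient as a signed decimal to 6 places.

−√(2/3) = -0.816497

triangle: 1!*0!*1!/3! = 1/6
(j±m)!: 0!*1!*2!*0!*1!*0! = 2
prefactor² = (2J+1)*Δ*N² = 2/3
  k=1: −1/(1!*0!*0!*1!*0!*0!) = -1
Σ = -1  ⇒  CG² = 2/3*(-1)² = 2/3
CG = −√(2/3) = -0.816497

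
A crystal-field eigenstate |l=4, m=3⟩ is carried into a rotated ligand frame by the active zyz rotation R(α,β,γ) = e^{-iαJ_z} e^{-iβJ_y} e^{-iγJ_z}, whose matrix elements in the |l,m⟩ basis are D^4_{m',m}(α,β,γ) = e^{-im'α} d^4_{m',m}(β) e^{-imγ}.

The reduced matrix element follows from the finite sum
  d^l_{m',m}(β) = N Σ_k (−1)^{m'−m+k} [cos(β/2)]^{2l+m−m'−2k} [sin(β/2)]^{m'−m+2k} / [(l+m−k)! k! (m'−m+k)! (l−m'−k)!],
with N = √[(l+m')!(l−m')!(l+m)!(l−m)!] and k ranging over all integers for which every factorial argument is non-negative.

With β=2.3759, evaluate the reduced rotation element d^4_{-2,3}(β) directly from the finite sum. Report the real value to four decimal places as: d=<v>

d^4_{-2,3}(β=2.3759) via the finite sum:
With c≡cos(β/2)=0.373562 and s≡sin(β/2)=0.927605, N=[2·720·5040·1]^{1/2}=2693.993318
The bounds max(0,m−m')=5 and min(l+m,l−m')=6 give 2 terms
  k=5: (−1)^0·2693.9933/(240)·0.3736^3·0.9276^5 = +0.401874
  k=6: (−1)^1·2693.9933/(720)·0.3736^1·0.9276^7 = -0.825979
d^4_{-2,3}(2.3759) = +0.401874 -0.825979 = -0.424105

d=-0.4241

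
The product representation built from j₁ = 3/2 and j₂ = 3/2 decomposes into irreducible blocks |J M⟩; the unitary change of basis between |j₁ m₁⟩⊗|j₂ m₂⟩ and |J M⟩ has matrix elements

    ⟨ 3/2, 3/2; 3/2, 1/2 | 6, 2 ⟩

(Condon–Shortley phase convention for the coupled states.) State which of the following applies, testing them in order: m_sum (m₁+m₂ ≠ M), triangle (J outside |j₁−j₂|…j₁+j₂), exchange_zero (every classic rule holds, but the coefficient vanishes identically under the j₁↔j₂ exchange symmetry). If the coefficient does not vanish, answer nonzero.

triangle

m-sum: m₁+m₂ = 3/2+1/2 = 2, M = 2  ✓
triangle: need |j₁−j₂| ≤ J ≤ j₁+j₂, i.e. J ∈ [0, 3]; J = 6 is outside ✗ ⇒ coefficient is 0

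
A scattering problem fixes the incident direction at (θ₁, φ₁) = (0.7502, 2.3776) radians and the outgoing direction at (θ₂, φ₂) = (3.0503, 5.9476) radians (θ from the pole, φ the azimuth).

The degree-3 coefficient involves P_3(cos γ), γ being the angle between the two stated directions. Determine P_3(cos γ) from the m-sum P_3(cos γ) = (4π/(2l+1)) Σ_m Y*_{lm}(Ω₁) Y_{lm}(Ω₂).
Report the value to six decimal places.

Addition theorem: P_3(cos γ) = (4π/7) Σ_m Y*_{lm}(Ω₁) Y_{lm}(Ω₂), m = −3…3:
  term(m=-3) = -0.00001 + 0.00004j   from Y*(Ω₁)=0.08730 + 0.09930j, Y(Ω₂)=0.00017 + 0.00027j
  term(m=-2) = -0.00192 + 0.00222j   from Y*(Ω₁)=0.01487 - 0.34721j, Y(Ω₂)=-0.00662 - 0.00526j
  term(m=-1) = -0.03917 + 0.01789j   from Y*(Ω₁)=-0.26663 + 0.25545j, Y(Ω₂)=0.11012 + 0.03841j
  term(m=+0) = 0.06441 + 0.00000j   from Y*(Ω₁)=-0.08849 + 0.00000j, Y(Ω₂)=-0.72780 + 0.00000j
  term(m=+1) = -0.03917 - 0.01789j   from Y*(Ω₁)=0.26663 + 0.25545j, Y(Ω₂)=-0.11012 + 0.03841j
  term(m=+2) = -0.00192 - 0.00222j   from Y*(Ω₁)=0.01487 + 0.34721j, Y(Ω₂)=-0.00662 + 0.00526j
  term(m=+3) = -0.00001 - 0.00004j   from Y*(Ω₁)=-0.08730 + 0.09930j, Y(Ω₂)=-0.00017 + 0.00027j
Σ over m = -0.01781 - 0.00000j; ×(4π/7) → -0.03198 - 0.00000j. Real part: -0.031981

-0.031981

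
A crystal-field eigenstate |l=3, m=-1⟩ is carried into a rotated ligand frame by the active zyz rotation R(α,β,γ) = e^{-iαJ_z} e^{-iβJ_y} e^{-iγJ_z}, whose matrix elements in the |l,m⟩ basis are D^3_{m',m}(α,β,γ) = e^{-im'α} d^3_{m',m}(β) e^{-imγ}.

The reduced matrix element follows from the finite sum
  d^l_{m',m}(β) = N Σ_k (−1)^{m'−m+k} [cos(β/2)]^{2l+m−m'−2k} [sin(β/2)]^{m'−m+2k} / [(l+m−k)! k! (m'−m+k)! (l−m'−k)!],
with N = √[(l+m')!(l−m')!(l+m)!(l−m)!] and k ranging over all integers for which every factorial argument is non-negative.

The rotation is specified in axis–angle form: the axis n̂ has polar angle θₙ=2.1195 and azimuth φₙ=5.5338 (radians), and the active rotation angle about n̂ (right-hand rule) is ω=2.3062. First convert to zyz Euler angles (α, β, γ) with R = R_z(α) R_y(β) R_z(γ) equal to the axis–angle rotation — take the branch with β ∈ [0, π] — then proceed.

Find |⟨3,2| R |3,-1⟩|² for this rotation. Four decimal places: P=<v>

Axis–angle → zyz. n̂ = (sinθₙcosφₙ, sinθₙsinφₙ, cosθₙ) = (+0.624635, -0.581191, -0.521582), ω = 2.3062.
R = I cosω + sinω [n̂]ₓ + (1−cosω) n̂n̂ᵀ gives
  R = [-0.018958, -0.219802, -0.975360; -0.993370, -0.106489, +0.043306; -0.113384, +0.969715, -0.216326]
β = atan2(√(R₁₃²+R₂₃²), R₃₃) = 1.788846; α = atan2(R₂₃, R₁₃) mod 2π = 3.097222; γ = atan2(R₃₂, −R₃₁) mod 2π = 1.454400
First d^3_{2,-1}(β=1.7888), then the phase factors e^{-i(2)α} and e^{-i(-1)γ}:
c=cos(1.788846/2)=0.625969, s=sin(1.788846/2)=0.779848; N=√[120·1·2·24]=75.894664
Admissible k: 0..1 (factorial args all ≥0)
  k=0: (−1)^3·75.8947/(12)·0.6260^3·0.7798^3 = -0.735729
  k=1: (−1)^4·75.8947/(24)·0.6260^1·0.7798^5 = +0.570956
d^3_{2,-1}(1.7888) = -0.735729 +0.570956 = -0.164773
|D^3_{2,-1}|² = |d^3_{2,-1}(β)|² = (-0.164773)² = 0.027150 (the z-rotation phases have unit modulus)

P=0.0272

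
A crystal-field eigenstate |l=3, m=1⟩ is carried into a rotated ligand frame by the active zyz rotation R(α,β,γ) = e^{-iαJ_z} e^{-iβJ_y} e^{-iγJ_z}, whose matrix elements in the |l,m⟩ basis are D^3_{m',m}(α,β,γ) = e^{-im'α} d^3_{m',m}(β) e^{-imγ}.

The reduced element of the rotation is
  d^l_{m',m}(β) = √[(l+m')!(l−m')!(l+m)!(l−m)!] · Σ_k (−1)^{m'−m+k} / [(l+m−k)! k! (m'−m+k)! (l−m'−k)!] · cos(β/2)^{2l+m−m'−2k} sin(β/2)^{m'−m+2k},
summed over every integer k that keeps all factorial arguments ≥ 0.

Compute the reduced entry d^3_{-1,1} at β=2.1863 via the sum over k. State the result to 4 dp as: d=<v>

d=-0.3497

d^3_{-1,1}(β=2.1863) via the finite sum:
Half-angle: c=0.459690, s=0.888079. N=√(2·24·24·2)=48.000000
k∈{2,3,4} keeps every argument non-negative
  k=2: (−1)^0·48.0000/(8)·0.4597^4·0.8881^2 = +0.211308
  k=3: (−1)^1·48.0000/(6)·0.4597^2·0.8881^4 = -1.051544
  k=4: (−1)^2·48.0000/(48)·0.4597^0·0.8881^6 = +0.490581
d^3_{-1,1}(2.1863) = +0.211308 -1.051544 +0.490581 = -0.349655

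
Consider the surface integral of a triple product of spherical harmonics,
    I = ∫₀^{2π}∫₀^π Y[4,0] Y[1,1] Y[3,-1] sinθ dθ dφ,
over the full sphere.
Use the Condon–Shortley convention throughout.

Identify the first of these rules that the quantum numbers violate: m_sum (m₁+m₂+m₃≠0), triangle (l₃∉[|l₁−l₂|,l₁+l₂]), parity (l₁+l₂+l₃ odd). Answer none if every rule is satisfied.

m₁+m₂+m₃ = 0 + 1 − 1 = 0  ✓
triangle: |4−1|=3 ≤ l₃=3 ≤ 4+1=5  ✓
parity: l₁+l₂+l₃ = 8 is even  ✓

none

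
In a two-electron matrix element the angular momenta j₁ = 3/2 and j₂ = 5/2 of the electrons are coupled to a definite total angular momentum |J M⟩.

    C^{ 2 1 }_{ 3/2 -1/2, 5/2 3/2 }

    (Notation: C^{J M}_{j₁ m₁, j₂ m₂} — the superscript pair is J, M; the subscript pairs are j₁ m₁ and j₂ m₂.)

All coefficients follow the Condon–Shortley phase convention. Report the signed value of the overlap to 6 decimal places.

+√(1/42) ≈ +0.154303

√[5·2!1!3!/7! · 1!2!4!1!3!1!] = √(24/7)
  +(−1)^1/∏(1,1,1,3,0,0)! = -1/6  (running -1/6)
  +(−1)^2/∏(2,0,0,2,1,1)! = 1/4  (running 1/12)
⟨..|..⟩ = √(24/7)·(1/12) = +0.154303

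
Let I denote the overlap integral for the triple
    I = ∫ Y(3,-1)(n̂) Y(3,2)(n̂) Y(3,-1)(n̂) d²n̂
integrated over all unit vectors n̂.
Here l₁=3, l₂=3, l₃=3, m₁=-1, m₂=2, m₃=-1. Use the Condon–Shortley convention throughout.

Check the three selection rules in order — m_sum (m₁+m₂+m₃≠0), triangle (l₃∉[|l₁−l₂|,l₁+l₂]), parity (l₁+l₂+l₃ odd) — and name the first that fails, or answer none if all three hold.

parity

Σmᵢ = 0  ✓
l₃∈[|l₁−l₂|,l₁+l₂]=[0,6], have l₃=3  ✓
Σlᵢ = 9 ⇒ odd  ✗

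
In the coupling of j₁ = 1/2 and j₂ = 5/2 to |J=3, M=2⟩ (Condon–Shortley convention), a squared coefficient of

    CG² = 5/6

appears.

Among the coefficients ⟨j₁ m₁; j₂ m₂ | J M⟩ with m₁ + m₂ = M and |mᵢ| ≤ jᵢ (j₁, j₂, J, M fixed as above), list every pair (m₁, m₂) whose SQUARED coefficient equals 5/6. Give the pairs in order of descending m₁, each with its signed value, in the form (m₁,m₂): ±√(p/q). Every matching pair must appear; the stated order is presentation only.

Admissible pairs with m₁+m₂ = M = 2: (-1/2,5/2), (1/2,3/2)
  (m₁,m₂)=(1/2,3/2): CG² = 5/6, CG = +√(5/6)   ← matches the target
  (m₁,m₂)=(-1/2,5/2): CG² = 1/6, CG = +√(1/6)
Pairs with CG² = 5/6: (1/2,3/2): +√(5/6)

(1/2,3/2): +√(5/6)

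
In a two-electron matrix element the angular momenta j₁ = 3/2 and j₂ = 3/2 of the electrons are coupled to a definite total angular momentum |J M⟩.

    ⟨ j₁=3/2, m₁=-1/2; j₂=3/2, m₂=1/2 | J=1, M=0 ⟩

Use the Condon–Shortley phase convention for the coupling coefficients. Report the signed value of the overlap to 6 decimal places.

-0.223607  (= −√(1/20))

√[3·2!1!1!/5! · 1!2!2!1!1!1!] = √(1/5)
  +(−1)^1/∏(1,1,1,1,0,0)! = -1  (running -1)
  +(−1)^2/∏(2,0,0,0,1,1)! = 1/2  (running -1/2)
⟨..|..⟩ = √(1/5)·(-1/2) = -0.223607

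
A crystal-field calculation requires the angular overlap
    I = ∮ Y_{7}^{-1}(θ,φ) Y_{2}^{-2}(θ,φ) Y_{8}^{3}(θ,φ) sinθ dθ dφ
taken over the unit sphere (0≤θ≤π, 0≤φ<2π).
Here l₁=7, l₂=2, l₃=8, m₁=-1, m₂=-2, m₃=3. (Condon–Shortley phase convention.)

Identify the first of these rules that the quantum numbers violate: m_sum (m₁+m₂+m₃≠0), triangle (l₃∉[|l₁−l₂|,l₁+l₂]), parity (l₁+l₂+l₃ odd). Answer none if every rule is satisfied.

parity

azimuthal sum: -1 − 2 + 3 = 0  ✓
5 ≤ 8 ≤ 9 (triangle on l)  ✓
L = 7 + 2 + 8 = 17 (odd)  ✗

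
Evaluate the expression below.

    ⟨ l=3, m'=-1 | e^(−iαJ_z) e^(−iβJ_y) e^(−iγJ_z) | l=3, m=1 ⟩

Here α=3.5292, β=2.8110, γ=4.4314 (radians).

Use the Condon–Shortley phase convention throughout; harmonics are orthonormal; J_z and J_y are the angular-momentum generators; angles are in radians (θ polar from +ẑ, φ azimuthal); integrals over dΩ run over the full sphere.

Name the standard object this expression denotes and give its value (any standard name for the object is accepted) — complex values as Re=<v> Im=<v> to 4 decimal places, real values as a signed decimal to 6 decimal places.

Wigner D-matrix element, Re=0.4464 Im=-0.5651

This is a Wigner D-matrix element — the rotation-matrix element ⟨l m'| R(α,β,γ) |l m⟩ in the angular-momentum basis.
D^3_{-1,1}(3.5292,2.8110,4.4314) = e^{-i·-1·3.5292}·d^3_{-1,1}(2.8110)·e^{-i·1·4.4314}. Compute d first:
Half-angle: c=0.164545, s=0.986370. N=√(2·24·24·2)=48.000000
Admissible k: 2..4 (factorial args all ≥0)
  k=2: (−1)^0·48.0000/(8)·0.1645^4·0.9864^2 = +0.004279
  k=3: (−1)^1·48.0000/(6)·0.1645^2·0.9864^4 = -0.205029
  k=4: (−1)^2·48.0000/(48)·0.1645^0·0.9864^6 = +0.920955
d^3_{-1,1}(2.8110) = +0.004279 -0.205029 +0.920955 = +0.720204
Attach z-rotation phases: D = e^{-i(-1)(3.5292)}·(+0.720204)·e^{-i(1)(4.4314)} = +0.446444-0.565139i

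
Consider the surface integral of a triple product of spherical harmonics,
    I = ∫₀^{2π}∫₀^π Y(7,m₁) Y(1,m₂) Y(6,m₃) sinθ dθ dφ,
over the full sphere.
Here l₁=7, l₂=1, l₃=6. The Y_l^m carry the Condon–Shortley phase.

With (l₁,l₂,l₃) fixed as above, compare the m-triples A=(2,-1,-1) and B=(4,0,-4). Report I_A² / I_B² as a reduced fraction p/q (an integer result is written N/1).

12/11

Same 7,1,6: normalisation and zero-m 3j drop out of the ratio.
A: Δ: 2! 12! 0! / 15! → 1/1365; sum: t=0:+1/1209600 = 1/1209600; 3j²(7 1 6; 2 -1 -1) = Δ·Π!·Σ² = 12/455  (sign -1)
B: Δ: 2! 12! 0! / 15! → 1/1365; sum: t=1:−1/7257600 = -1/7257600; 3j²(7 1 6; 4 0 -4) = Δ·Π!·Σ² = 11/455  (sign -1)
I_A²/I_B² = (12/455)/(11/455) = 12/11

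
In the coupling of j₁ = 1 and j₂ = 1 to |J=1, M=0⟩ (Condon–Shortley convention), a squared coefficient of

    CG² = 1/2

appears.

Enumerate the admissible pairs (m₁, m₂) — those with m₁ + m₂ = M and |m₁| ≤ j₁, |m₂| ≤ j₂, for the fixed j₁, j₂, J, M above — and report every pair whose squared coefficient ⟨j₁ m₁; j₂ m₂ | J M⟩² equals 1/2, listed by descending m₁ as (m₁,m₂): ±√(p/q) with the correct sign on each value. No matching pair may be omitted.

Admissible pairs with m₁+m₂ = M = 0: (-1,1), (0,0), (1,-1)
  (m₁,m₂)=(1,-1): CG² = 1/2, CG = +√(1/2)   ← matches the target
  (m₁,m₂)=(0,0): CG² = 0/1, CG = 0
  (m₁,m₂)=(-1,1): CG² = 1/2, CG = −√(1/2)   ← matches the target
Pairs with CG² = 1/2: (1,-1): +√(1/2); (-1,1): −√(1/2)

(1,-1): +√(1/2); (-1,1): −√(1/2)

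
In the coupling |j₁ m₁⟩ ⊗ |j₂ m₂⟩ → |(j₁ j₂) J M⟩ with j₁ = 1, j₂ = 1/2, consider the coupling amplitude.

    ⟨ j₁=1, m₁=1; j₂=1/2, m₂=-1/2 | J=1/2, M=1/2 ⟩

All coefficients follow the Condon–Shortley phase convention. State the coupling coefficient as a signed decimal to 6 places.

+√(2/3) = +0.816497

√[2·1!1!0!/3! · 2!0!0!1!1!0!] = √(2/3)
  +(−1)^0/∏(0,1,0,0,1,0)! = 1  (running 1)
⟨..|..⟩ = √(2/3)·(1) = +0.816497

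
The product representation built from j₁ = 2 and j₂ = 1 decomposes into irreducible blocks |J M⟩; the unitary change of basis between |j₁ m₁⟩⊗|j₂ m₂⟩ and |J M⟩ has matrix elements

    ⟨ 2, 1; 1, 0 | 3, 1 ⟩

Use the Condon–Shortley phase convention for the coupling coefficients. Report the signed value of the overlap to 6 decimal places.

+√(8/15) ≈ +0.730297

triangle: 0!×4!×2!/7! = 48/5040
(j±m)!: 3!×1!×1!×1!×4!×2! = 288
prefactor² = (2J+1)×Δ×N² = 96/5
  k=0: +1/(0!×0!×1!×1!×3!×1!) = 1/6
Σ = 1/6  ⇒  CG² = 96/5×(1/6)² = 8/15
CG = +√(8/15) = +0.730297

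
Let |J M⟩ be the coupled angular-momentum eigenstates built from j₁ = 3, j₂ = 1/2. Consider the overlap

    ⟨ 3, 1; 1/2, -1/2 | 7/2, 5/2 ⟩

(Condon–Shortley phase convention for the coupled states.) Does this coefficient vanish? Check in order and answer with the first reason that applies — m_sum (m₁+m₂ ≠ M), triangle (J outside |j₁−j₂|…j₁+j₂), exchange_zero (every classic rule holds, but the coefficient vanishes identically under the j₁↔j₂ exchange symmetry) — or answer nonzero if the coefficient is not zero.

m-sum: m₁+m₂ = 1+(-1/2) = 1/2, M = 5/2  ✗ ⇒ coefficient is 0

m_sum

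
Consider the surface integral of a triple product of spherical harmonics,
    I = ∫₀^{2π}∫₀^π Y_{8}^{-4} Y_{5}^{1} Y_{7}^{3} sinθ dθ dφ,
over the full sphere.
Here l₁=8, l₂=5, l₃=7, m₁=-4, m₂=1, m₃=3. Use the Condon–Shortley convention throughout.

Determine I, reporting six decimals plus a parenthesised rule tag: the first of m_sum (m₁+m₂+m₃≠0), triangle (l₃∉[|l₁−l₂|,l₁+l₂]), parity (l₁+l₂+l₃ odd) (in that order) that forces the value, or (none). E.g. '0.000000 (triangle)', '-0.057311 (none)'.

0.057672 (none)

Rules hold: Σm=0, L=20 even, 3≤7≤13.
N = 17·11·15 = 2805
Δ = 6!·10!·4!/21! = 1/814773960
Racah Σ t=1..5: t=1:−1/87091200 t=2:+1/4976640 t=3:−1/2073600 t=4:+1/4976640 t=5:−1/87091200 = -1/9676800
⇒ 3j(8 5 7; 0 0 0)² = 360/46189, sgn +1
Racah Σ t=2..6: t=2:+1/4180377600 t=3:−1/78382080 t=4:+1/15482880 t=5:−1/21772800 t=6:+1/298598400 = 17/1791590400
⇒ 3j(8 5 7; -4 1 3)² = 17/8892, sgn +1
4πI² = N·(3j₀)²·(3jₘ)² = 2550/61009
I = +1·√(0.0417971/4π) = 0.05767242
No selection rule forces the value: the integral is nonzero (none).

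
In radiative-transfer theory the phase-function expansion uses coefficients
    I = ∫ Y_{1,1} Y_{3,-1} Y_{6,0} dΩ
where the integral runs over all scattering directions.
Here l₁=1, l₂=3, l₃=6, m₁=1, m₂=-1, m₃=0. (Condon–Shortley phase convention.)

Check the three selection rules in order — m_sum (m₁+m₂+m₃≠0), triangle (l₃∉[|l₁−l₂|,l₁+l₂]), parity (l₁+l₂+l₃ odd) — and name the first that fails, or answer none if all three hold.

triangle

Σmᵢ = 0  ✓
l₃∈[|l₁−l₂|,l₁+l₂]=[2,4] required, l₃=6 fails  ✗
Σlᵢ = 10 ⇒ even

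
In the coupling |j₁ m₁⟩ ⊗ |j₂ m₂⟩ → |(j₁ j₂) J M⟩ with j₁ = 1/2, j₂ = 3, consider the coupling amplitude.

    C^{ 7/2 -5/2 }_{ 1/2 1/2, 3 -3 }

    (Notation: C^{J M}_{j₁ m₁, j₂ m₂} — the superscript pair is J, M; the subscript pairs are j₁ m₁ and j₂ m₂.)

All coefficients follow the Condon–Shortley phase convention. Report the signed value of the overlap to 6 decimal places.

√[8·0!1!6!/8! · 1!0!0!6!1!6!] = √(518400/7)
  +(−1)^0/∏(0,0,0,0,1,6)! = 1/720  (running 1/720)
⟨..|..⟩ = √(518400/7)·(1/720) = +0.377964

+√(1/7) ≈ +0.377964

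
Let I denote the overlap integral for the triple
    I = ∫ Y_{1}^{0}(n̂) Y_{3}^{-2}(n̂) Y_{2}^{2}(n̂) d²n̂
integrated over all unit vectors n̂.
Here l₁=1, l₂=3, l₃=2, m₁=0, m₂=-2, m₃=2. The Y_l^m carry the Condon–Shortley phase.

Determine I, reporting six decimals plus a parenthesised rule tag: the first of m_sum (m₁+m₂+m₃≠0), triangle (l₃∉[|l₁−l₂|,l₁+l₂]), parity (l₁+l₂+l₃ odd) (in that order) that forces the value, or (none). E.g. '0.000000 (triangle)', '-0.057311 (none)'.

m-sum 0 ✓  L=6 even ✓  2≤2≤4 ✓
Π(2lᵢ+1) = 3×7×5 = 105
triangle coeff Δ(1,3,2) = 1/105
Σ_t [1,1]: t=1:−1/4 = -1/4
(3j)²=3/35 [(1 3 2; 0 0 0)], sign=-1
Σ_t [1,1]: t=1:−1/24 = -1/24
(3j)²=1/21 [(1 3 2; 0 -2 2)], sign=-1
⇒ 4πI² = 3/7
I = (+1)√(3/7/(4π)) = 0.18467439
No selection rule forces the value: the integral is nonzero (none).

0.184674 (none)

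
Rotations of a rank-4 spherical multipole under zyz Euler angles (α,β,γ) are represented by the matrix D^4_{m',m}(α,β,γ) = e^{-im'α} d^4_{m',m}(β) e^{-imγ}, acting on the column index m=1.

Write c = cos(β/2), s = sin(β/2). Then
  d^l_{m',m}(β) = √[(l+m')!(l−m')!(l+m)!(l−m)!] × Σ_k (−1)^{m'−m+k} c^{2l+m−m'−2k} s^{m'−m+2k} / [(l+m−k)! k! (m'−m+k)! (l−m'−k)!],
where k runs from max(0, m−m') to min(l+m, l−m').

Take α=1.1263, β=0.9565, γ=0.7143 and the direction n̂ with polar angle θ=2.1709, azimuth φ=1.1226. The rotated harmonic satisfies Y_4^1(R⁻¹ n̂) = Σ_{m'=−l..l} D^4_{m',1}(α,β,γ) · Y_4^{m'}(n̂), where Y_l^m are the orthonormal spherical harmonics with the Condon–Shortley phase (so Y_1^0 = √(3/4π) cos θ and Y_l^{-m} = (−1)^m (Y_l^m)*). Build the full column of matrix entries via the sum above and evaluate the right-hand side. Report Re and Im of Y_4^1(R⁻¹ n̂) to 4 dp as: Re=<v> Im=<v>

Need the full column D^4_{m',1} for m'=−4..4 at α=1.1263, β=0.9565, γ=0.7143.
cos(β/2)=0.887802, sin(β/2)=0.460226
d^4_{-4,1}: single k=5 term ⇒ +0.108118;  D = -0.086116-0.065372i
d^4_{-3,1}: k∈[4..5] ⇒ +0.368696 -0.059447 = +0.309249;  D = -0.274730+0.141979i
d^4_{-2,1}: k∈[3..5] ⇒ +0.760342 -0.306486 +0.016472 = +0.470328;  D = +0.015281+0.470080i
d^4_{-1,1}: k∈[2..5] ⇒ +1.037143 -0.836124 +0.112344 -0.002013 = +0.311351;  D = +0.285297+0.124678i
d^4_{0,1}: k∈[1..4] ⇒ +0.894743 -1.442647 +0.387678 -0.017363 = -0.177590;  D = -0.134179+0.116337i
d^4_{1,1}: k∈[0..3] ⇒ +0.385947 -1.555714 +0.836124 -0.074896 = -0.408539;  D = +0.108893+0.393760i
d^4_{2,1}: k∈[0..2] ⇒ -0.848827 +1.140513 -0.204324 = +0.087361;  D = -0.086032-0.015184i
d^4_{3,1}: k∈[0..1] ⇒ +0.823206 -0.368696 = +0.454511;  D = -0.263787+0.370130i
d^4_{4,1}: single k=0 term ⇒ -0.402335;  D = -0.195396-0.351702i
Y_4^{m'}(θ=2.1709,φ=1.1226) and Σ D·Y over m':
  (-0.0861-0.0654i)·(-0.0452+0.2002i)  (-0.2747+0.1420i)·(+0.3872-0.0891i)  (+0.0153+0.4701i)·(-0.1753-0.2193i)  (+0.2853+0.1247i)·(+0.0733-0.1525i)  (-0.1342+0.1163i)·(-0.3182+0.0000i)  (+0.1089+0.3938i)·(-0.0733-0.1525i)  (-0.0860-0.0152i)·(-0.1753+0.2193i)  (-0.2638+0.3701i)·(-0.3872-0.0891i)  (-0.1954-0.3517i)·(-0.0452-0.2002i)
Y_4^1(R⁻¹ n̂) = +0.250322-0.218470i

Re=0.2503 Im=-0.2185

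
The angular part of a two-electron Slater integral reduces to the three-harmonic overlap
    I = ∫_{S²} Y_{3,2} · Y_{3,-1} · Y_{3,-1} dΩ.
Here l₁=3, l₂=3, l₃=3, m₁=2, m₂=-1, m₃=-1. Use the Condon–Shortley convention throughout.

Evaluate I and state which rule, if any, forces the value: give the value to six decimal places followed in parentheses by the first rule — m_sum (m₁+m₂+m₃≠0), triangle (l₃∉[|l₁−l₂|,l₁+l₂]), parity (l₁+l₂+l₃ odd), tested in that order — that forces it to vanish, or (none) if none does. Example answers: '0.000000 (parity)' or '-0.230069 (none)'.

L=9 odd ⇒ parity kills the (l;000) factor ⇒ I = 0

0.000000 (parity)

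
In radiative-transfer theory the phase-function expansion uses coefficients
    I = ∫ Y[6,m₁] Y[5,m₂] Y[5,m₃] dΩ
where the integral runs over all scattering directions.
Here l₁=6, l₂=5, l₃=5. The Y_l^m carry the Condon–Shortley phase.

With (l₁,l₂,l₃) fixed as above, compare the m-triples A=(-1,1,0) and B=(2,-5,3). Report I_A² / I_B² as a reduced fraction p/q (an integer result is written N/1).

Same 6,5,5: normalisation and zero-m 3j drop out of the ratio.
A: Δ: 6! 6! 4! / 17! → 1/28588560; sum: t=2:+1/138240 t=3:−1/10368 t=4:+1/6912 t=5:−1/34560 t=6:+1/2073600 = 7/259200; 3j²(6 5 5; -1 1 0) = Δ·Π!·Σ² = 28/7293  (sign -1)
B: Δ: 6! 6! 4! / 17! → 1/28588560; sum: t=0:+1/829440 = 1/829440; 3j²(6 5 5; 2 -5 3) = Δ·Π!·Σ² = 35/2431  (sign +1)
I_A²/I_B² = (28/7293)/(35/2431) = 4/15

4/15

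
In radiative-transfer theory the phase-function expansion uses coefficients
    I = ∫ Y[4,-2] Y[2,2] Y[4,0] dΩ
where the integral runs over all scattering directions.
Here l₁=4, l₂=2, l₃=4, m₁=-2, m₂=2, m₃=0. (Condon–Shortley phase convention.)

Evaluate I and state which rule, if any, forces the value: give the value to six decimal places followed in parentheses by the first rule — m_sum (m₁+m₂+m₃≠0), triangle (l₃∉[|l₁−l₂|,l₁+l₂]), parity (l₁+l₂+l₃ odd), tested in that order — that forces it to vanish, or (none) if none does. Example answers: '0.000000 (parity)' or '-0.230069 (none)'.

Rules hold: Σm=0, L=10 even, 2≤4≤6.
N = 9·5·9 = 405
Δ = 2!·6!·2!/11! = 1/13860
Racah Σ t=0..2: t=0:+1/192 t=1:−1/36 t=2:+1/192 = -5/288
⇒ 3j(4 2 4; 0 0 0)² = 20/693, sgn -1
Racah Σ t=2..2: t=2:+1/192 = 1/192
⇒ 3j(4 2 4; -2 2 0)² = 3/77, sgn +1
4πI² = N·(3j₀)²·(3jₘ)² = 2700/5929
I = -1·√(0.455389/4π) = -0.19036462
No selection rule forces the value: the integral is nonzero (none).

-0.190365 (none)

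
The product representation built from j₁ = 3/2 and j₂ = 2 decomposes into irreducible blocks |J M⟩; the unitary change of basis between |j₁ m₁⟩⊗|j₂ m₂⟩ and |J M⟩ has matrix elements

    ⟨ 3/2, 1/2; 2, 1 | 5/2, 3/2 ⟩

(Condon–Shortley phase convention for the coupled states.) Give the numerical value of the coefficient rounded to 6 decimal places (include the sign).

−√(1/35) ≈ -0.169031

√[6·1!2!3!/7! · 2!1!3!1!4!1!] = √(144/35)
  +(−1)^0/∏(0,1,1,3,1,0)! = 1/6  (running 1/6)
  +(−1)^1/∏(1,0,0,2,2,1)! = -1/4  (running -1/12)
⟨..|..⟩ = √(144/35)·(-1/12) = -0.169031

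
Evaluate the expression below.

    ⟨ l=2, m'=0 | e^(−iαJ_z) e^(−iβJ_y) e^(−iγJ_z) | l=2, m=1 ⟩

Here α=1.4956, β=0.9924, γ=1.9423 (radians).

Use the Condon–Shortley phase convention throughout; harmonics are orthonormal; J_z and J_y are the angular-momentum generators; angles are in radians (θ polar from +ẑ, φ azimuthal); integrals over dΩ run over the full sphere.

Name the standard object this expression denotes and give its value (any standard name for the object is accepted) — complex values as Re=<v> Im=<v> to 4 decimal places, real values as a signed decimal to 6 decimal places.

Wigner D-matrix element, Re=-0.2035 Im=-0.5224

This is a Wigner D-matrix element — the rotation-matrix element ⟨l m'| R(α,β,γ) |l m⟩ in the angular-momentum basis.
D^2_{0,1}(1.4956,0.9924,1.9423) = e^{-i·0·1.4956}·d^2_{0,1}(0.9924)·e^{-i·1·1.9423}. Compute d first:
Half-angle: c=0.879398, s=0.476087. N=√(2·2·6·1)=4.898979
The bounds max(0,m−m')=1 and min(l+m,l−m')=2 give 2 terms
  k=1: (−1)^0·4.8990/(2)·0.8794^3·0.4761^1 = +0.793083
  k=2: (−1)^1·4.8990/(2)·0.8794^1·0.4761^3 = -0.232445
d^2_{0,1}(0.9924) = +0.793083 -0.232445 = +0.560638
D = (+1.000000+0.000000i)·(+0.560638)·(-0.363017-0.931783i) = -0.203521-0.522392i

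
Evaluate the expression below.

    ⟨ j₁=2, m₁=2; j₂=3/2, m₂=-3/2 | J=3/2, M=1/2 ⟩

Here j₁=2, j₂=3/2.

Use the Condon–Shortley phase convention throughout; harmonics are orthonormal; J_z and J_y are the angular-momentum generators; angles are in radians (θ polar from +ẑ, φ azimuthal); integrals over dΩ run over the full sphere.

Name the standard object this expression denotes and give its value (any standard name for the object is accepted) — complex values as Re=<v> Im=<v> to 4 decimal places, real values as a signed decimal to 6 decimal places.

This is a Clebsch–Gordan (vector-coupling) coefficient.
j₁+j₂−J=2  J+j₁−j₂=2  J−j₁+j₂=1  j₁+j₂+J+1=6
(j₁±m₁, j₂±m₂, J±M) = (4,0,0,3,2,1)
P² = 32/5
sum k=0..0:
  [0] +1/4 = 1/4
S = 1/4
C² = P²·S² = 2/5 ; C = +0.632456

Clebsch–Gordan coefficient, +√(2/5) ≈ +0.632456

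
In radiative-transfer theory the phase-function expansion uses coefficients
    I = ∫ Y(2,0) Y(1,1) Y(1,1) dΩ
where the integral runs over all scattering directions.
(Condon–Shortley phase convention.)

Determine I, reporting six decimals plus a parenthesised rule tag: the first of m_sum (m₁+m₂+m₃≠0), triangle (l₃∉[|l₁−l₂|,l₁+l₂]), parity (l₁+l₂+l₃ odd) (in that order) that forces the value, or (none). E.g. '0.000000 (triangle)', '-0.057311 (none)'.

0.000000 (m_sum)

0 + 1 + 1 = 2 ≠ 0: azimuthal integral kills it; I = 0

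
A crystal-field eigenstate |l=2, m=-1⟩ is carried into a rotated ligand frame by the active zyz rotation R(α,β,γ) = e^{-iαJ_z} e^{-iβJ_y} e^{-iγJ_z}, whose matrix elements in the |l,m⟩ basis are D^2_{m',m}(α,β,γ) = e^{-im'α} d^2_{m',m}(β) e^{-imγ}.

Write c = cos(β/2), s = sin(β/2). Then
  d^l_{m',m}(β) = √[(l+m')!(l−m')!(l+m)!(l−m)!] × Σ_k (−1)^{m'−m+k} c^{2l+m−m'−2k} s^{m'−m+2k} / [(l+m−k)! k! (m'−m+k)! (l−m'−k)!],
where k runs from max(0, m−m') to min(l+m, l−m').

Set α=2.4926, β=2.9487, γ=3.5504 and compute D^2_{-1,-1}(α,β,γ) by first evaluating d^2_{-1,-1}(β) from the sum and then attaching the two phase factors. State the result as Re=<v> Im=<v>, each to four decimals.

Re=-0.0267 Im=0.0065

D^2_{-1,-1}(2.4926,2.9487,3.5504) = e^{-i·-1·2.4926}·d^2_{-1,-1}(2.9487)·e^{-i·-1·3.5504}. Compute d first:
c=cos(2.948700/2)=0.096297, s=sin(2.948700/2)=0.995353; N=√[1·6·1·6]=6.000000
The bounds max(0,m−m')=0 and min(l+m,l−m')=1 give 2 terms
  k=0: (−1)^0·6.0000/(6)·0.0963^4·0.9954^0 = +0.000086
  k=1: (−1)^1·6.0000/(2)·0.0963^2·0.9954^2 = -0.027561
d^2_{-1,-1}(2.9487) = +0.000086 -0.027561 = -0.027475
D = (-0.796693+0.604384i)·(-0.027475)·(-0.917596-0.397515i) = -0.026687+0.006536i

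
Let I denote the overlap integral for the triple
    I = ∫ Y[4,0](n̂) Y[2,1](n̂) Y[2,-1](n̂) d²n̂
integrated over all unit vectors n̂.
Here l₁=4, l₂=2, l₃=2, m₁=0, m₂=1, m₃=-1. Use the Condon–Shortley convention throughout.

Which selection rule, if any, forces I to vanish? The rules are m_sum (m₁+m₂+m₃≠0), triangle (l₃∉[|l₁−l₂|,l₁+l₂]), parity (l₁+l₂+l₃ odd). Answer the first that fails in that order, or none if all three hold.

none

azimuthal sum: 0 + 1 − 1 = 0  ✓
2 ≤ 2 ≤ 6 (triangle on l)  ✓
L = 4 + 2 + 2 = 8 (even)  ✓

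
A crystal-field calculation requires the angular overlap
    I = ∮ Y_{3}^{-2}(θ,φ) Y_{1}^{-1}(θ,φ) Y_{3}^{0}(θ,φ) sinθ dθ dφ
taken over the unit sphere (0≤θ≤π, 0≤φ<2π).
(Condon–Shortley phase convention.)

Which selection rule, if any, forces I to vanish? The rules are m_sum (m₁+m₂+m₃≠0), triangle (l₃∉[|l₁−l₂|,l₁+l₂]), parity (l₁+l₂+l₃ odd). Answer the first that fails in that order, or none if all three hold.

Σmᵢ = -3  ✗
l₃∈[|l₁−l₂|,l₁+l₂]=[2,4], have l₃=3
Σlᵢ = 7 ⇒ odd

m_sum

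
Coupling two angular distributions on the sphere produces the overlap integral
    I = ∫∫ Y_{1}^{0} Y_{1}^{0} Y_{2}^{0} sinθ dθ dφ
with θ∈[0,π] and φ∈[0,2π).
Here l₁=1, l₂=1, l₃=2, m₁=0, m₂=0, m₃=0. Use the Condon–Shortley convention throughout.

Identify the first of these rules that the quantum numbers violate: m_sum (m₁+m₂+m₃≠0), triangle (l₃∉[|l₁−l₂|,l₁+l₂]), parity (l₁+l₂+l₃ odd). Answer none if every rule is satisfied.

none

Σmᵢ = 0  ✓
l₃∈[|l₁−l₂|,l₁+l₂]=[0,2], have l₃=2  ✓
Σlᵢ = 4 ⇒ even  ✓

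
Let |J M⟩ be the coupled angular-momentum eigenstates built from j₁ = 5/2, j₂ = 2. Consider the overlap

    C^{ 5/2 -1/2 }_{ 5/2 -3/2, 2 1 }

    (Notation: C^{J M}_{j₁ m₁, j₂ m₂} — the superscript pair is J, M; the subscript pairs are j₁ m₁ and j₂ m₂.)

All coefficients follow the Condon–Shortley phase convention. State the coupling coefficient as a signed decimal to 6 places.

+√(6/35) ≈ +0.414039

triangle: 2!*3!*2!/8! = 24/40320
(j±m)!: 1!*4!*3!*1!*2!*3! = 1728
prefactor² = (2J+1)*Δ*N² = 216/35
  k=1: −1/(1!*1!*3!*2!*0!*0!) = -1/12
  k=2: +1/(2!*0!*2!*1!*1!*1!) = 1/4
Σ = 1/6  ⇒  CG² = 216/35*(1/6)² = 6/35
CG = +√(6/35) = +0.414039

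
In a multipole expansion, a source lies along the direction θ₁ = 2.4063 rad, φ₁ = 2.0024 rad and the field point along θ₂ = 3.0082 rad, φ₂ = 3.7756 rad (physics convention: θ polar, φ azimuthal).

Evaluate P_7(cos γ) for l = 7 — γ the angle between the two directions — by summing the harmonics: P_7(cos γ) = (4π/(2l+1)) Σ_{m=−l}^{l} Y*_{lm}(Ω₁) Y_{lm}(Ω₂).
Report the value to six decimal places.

Addition theorem: P_7(cos γ) = (4π/15) Σ_m Y*_{lm}(Ω₁) Y_{lm}(Ω₂), m = −7…7:
  [-7]  conj(Y_{7,-7})(Ω₁) = (0.003670, 0.030340) ; Y_{7,-7}(Ω₂) = (0.000000, -0.000000) ; Δ = (0.000000, 0.000000)
  [-6]  conj(Y_{7,-6})(Ω₁) = (-0.107650, 0.066293) ; Y_{7,-6}(Ω₂) = (0.000008, -0.000006) ; Δ = (-0.000000, 0.000001)
  [-5]  conj(Y_{7,-5})(Ω₁) = (-0.255171, -0.169826) ; Y_{7,-5}(Ω₂) = (0.000180, -0.000005) ; Δ = (-0.000047, -0.000029)
  [-4]  conj(Y_{7,-4})(Ω₁) = (0.070887, -0.451838) ; Y_{7,-4}(Ω₂) = (0.001828, 0.001266) ; Δ = (0.000701, -0.000736)
  [-3]  conj(Y_{7,-3})(Ω₁) = (0.320004, -0.090629) ; Y_{7,-3}(Ω₂) = (0.006446, 0.018743) ; Δ = (0.003761, 0.005414)
  [-2]  conj(Y_{7,-2})(Ω₁) = (-0.076073, -0.088939) ; Y_{7,-2}(Ω₂) = (-0.036748, 0.117637) ; Δ = (0.013258, -0.005681)
  [-1]  conj(Y_{7,-1})(Ω₁) = (0.163343, -0.354660) ; Y_{7,-1}(Ω₂) = (-0.387407, 0.284849) ; Δ = (0.037744, 0.183926)
  [+0]  conj(Y_{7,0})(Ω₁) = (0.000450, -0.000000) ; Y_{7,0}(Ω₂) = (-0.836685, 0.000000) ; Δ = (-0.000376, 0.000000)
  [+1]  conj(Y_{7,1})(Ω₁) = (-0.163343, -0.354660) ; Y_{7,1}(Ω₂) = (0.387407, 0.284849) ; Δ = (0.037744, -0.183926)
  [+2]  conj(Y_{7,2})(Ω₁) = (-0.076073, 0.088939) ; Y_{7,2}(Ω₂) = (-0.036748, -0.117637) ; Δ = (0.013258, 0.005681)
  [+3]  conj(Y_{7,3})(Ω₁) = (-0.320004, -0.090629) ; Y_{7,3}(Ω₂) = (-0.006446, 0.018743) ; Δ = (0.003761, -0.005414)
  [+4]  conj(Y_{7,4})(Ω₁) = (0.070887, 0.451838) ; Y_{7,4}(Ω₂) = (0.001828, -0.001266) ; Δ = (0.000701, 0.000736)
  [+5]  conj(Y_{7,5})(Ω₁) = (0.255171, -0.169826) ; Y_{7,5}(Ω₂) = (-0.000180, -0.000005) ; Δ = (-0.000047, 0.000029)
  [+6]  conj(Y_{7,6})(Ω₁) = (-0.107650, -0.066293) ; Y_{7,6}(Ω₂) = (0.000008, 0.000006) ; Δ = (-0.000000, -0.000001)
  [+7]  conj(Y_{7,7})(Ω₁) = (-0.003670, 0.030340) ; Y_{7,7}(Ω₂) = (-0.000000, -0.000000) ; Δ = (0.000000, -0.000000)
Total Σ_m = (0.110459, -0.000000). Multiply by 0.837758: (0.092538, -0.000000). P_7(cos γ) = 0.092538

0.092538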